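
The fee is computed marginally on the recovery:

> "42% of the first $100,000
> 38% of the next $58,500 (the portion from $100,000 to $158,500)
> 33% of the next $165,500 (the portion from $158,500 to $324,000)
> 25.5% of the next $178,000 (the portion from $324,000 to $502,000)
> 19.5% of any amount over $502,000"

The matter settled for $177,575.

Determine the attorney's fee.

First $100,000 at 42% = $42,000.00
Next $58,500 at 38% = $22,230.00
Remaining $19,075 at 33% = $6,294.75
Fee: $42,000.00 + $22,230.00 + $6,294.75 = $70,524.75

$70,524.75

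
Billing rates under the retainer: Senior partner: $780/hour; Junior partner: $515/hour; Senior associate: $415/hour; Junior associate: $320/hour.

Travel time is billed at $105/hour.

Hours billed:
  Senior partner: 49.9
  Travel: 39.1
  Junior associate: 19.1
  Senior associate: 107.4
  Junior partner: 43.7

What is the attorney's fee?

$116,216.00

Senior partner: 49.9 × $780 = $38,922.00
Junior partner: 43.7 × $515 = $22,505.50
Senior associate: 107.4 × $415 = $44,571.00
Junior associate: 19.1 × $320 = $6,112.00
Subtotal: $38,922.00 + $22,505.50 + $44,571.00 + $6,112.00 = $112,110.50
Travel: 39.1 × $105 = $4,105.50
Total: $112,110.50 + $4,105.50 = $116,216.00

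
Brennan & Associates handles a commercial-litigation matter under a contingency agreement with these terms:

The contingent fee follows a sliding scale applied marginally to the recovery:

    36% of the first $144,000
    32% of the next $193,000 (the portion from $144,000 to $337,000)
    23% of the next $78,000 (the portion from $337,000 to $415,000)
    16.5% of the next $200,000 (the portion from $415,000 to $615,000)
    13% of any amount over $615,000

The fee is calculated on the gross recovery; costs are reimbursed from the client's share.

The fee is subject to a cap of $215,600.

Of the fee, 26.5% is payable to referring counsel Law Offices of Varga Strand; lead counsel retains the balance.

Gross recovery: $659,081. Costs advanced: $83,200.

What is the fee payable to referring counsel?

Fee base is the gross recovery, $659,081; costs are reimbursed separately.
First $144,000 at 36% = $51,840.00
Next $193,000 at 32% = $61,760.00
Next $78,000 at 23% = $17,940.00
Next $200,000 at 16.5% = $33,000.00
Remaining $44,081 at 13% = $5,730.53
Fee: $51,840.00 + $61,760.00 + $17,940.00 + $33,000.00 + $5,730.53 = $170,270.53
$170,270.53 is under the $215,600 cap.
Referral share: 26.5% of $170,270.53 = $45,121.69; lead counsel retains $170,270.53 − $45,121.69 = $125,148.84.

$45,121.69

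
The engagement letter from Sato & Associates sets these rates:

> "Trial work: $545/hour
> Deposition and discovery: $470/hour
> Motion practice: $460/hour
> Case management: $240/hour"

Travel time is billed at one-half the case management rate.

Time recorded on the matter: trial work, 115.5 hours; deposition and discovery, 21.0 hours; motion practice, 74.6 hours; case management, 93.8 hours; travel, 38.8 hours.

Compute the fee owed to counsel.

Trial work: 115.5 × $545 = $62,947.50
Deposition and discovery: 21.0 × $470 = $9,870.00
Motion practice: 74.6 × $460 = $34,316.00
Case management: 93.8 × $240 = $22,512.00
Subtotal: $62,947.50 + $9,870.00 + $34,316.00 + $22,512.00 = $129,645.50
Travel: 38.8 × ($240 ÷ 2) = 38.8 × $120.00 = $4,656.00
Total: $129,645.50 + $4,656.00 = $134,301.50

$134,301.50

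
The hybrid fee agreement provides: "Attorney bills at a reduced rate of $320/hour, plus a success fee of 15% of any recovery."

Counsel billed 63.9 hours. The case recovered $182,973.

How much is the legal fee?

$47,893.95

Hourly: 63.9 × $320 = $20,448.00
Success fee: 15% of $182,973 = $27,445.95
Total: $20,448.00 + $27,445.95 = $47,893.95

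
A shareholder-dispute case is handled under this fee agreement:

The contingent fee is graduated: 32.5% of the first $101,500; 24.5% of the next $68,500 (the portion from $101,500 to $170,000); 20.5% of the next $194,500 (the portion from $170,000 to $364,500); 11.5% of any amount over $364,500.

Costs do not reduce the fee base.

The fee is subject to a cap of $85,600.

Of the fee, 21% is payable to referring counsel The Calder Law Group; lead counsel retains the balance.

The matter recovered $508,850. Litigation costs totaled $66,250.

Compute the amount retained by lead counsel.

Fee base is the gross recovery, $508,850; costs are reimbursed separately.
First $101,500 at 32.5% = $32,987.50
Next $68,500 at 24.5% = $16,782.50
Next $194,500 at 20.5% = $39,872.50
Remaining $144,350 at 11.5% = $16,600.25
Fee: $32,987.50 + $16,782.50 + $39,872.50 + $16,600.25 = $106,242.75
$106,242.75 exceeds the $85,600 cap, so the fee is capped at $85,600.00.
Referral share: 21% of $85,600.00 = $17,976.00; lead counsel retains $85,600.00 − $17,976.00 = $67,624.00.

$67,624.00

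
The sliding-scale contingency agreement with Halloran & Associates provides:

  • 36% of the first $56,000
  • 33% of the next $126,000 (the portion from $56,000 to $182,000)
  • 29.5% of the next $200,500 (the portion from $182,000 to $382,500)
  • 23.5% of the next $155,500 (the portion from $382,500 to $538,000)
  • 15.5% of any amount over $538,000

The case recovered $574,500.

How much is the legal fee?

First $56,000 at 36% = $20,160.00
Next $126,000 at 33% = $41,580.00
Next $200,500 at 29.5% = $59,147.50
Next $155,500 at 23.5% = $36,542.50
Remaining $36,500 at 15.5% = $5,657.50
Fee: $20,160.00 + $41,580.00 + $59,147.50 + $36,542.50 + $5,657.50 = $163,087.50

$163,087.50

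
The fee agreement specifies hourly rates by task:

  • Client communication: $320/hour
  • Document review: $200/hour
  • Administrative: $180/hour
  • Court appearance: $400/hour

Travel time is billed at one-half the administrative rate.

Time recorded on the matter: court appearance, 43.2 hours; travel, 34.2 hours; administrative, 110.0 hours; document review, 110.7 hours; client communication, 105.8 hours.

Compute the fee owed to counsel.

Client communication: 105.8 × $320 = $33,856.00
Document review: 110.7 × $200 = $22,140.00
Administrative: 110.0 × $180 = $19,800.00
Court appearance: 43.2 × $400 = $17,280.00
Subtotal: $33,856.00 + $22,140.00 + $19,800.00 + $17,280.00 = $93,076.00
Travel: 34.2 × ($180 ÷ 2) = 34.2 × $90.00 = $3,078.00
Total: $93,076.00 + $3,078.00 = $96,154.00

$96,154.00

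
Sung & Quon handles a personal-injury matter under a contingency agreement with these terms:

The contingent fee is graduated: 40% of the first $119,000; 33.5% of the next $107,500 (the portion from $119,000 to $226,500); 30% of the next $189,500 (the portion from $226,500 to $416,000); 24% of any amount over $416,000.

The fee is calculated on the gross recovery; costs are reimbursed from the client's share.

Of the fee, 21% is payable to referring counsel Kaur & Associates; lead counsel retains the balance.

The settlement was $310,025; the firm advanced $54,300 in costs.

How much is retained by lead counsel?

Fee base is the gross recovery, $310,025; costs are reimbursed separately.
First $119,000 at 40% = $47,600.00
Next $107,500 at 33.5% = $36,012.50
Remaining $83,525 at 30% = $25,057.50
Fee: $47,600.00 + $36,012.50 + $25,057.50 = $108,670.00
Referral share: 21% of $108,670.00 = $22,820.70; lead counsel retains $108,670.00 − $22,820.70 = $85,849.30.

$85,849.30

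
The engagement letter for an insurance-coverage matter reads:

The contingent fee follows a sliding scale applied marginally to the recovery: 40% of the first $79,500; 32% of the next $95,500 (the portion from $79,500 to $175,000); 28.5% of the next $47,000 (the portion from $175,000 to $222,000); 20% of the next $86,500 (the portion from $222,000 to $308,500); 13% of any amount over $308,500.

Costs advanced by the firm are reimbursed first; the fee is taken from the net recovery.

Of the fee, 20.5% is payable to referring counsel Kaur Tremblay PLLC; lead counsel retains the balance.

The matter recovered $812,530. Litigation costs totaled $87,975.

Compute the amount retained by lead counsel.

Fee base (net of costs): $812,530 − $87,975 = $724,555
First $79,500 at 40% = $31,800.00
Next $95,500 at 32% = $30,560.00
Next $47,000 at 28.5% = $13,395.00
Next $86,500 at 20% = $17,300.00
Remaining $416,055 at 13% = $54,087.15
Fee: $31,800.00 + $30,560.00 + $13,395.00 + $17,300.00 + $54,087.15 = $147,142.15
Referral share: 20.5% of $147,142.15 = $30,164.14; lead counsel retains $147,142.15 − $30,164.14 = $116,978.01.

$116,978.01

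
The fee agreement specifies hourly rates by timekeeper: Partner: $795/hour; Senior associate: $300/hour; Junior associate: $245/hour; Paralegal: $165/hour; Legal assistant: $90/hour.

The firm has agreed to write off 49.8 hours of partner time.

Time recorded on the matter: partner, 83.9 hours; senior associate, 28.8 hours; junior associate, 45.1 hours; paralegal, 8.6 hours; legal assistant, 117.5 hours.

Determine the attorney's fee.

$58,793.00

Partner: 83.9 × $795 = $66,700.50
Senior associate: 28.8 × $300 = $8,640.00
Junior associate: 45.1 × $245 = $11,049.50
Paralegal: 8.6 × $165 = $1,419.00
Legal assistant: 117.5 × $90 = $10,575.00
Subtotal: $98,384.00
Write-off: 49.8 × $795 = $39,591.00
Total: $98,384.00 − $39,591.00 = $58,793.00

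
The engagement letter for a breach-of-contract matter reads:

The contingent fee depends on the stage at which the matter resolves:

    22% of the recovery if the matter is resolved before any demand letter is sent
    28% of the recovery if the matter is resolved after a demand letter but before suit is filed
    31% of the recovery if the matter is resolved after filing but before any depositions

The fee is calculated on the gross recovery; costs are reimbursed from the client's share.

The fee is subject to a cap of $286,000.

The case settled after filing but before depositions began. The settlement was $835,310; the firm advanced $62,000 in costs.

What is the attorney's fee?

Fee base is the gross recovery, $835,310; costs are reimbursed separately.
The matter settled after filing but before depositions began, so the 31% rate applies.
$835,310 × 31% = $258,946.10
$258,946.10 is under the $286,000 cap.

$258,946.10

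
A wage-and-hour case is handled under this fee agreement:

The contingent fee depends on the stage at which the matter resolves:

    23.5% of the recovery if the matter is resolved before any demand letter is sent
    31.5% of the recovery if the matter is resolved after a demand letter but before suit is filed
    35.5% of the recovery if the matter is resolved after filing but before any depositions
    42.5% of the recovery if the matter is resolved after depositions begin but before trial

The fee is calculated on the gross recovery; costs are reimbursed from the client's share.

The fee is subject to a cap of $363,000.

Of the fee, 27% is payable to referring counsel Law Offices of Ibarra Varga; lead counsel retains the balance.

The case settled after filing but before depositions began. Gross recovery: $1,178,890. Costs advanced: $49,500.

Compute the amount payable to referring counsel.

Fee base is the gross recovery, $1,178,890; costs are reimbursed separately.
The matter settled after filing but before depositions began, so the 35.5% rate applies.
$1,178,890 × 35.5% = $418,505.95
$418,505.95 exceeds the $363,000 cap, so the fee is capped at $363,000.00.
Referral share: 27% of $363,000.00 = $98,010.00; lead counsel retains $363,000.00 − $98,010.00 = $264,990.00.

$98,010.00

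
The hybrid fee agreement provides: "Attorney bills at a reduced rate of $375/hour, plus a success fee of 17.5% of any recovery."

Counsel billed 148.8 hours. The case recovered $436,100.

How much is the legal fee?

$132,117.50

Hourly: 148.8 × $375 = $55,800.00
Success fee: 17.5% of $436,100 = $76,317.50
Total: $55,800.00 + $76,317.50 = $132,117.50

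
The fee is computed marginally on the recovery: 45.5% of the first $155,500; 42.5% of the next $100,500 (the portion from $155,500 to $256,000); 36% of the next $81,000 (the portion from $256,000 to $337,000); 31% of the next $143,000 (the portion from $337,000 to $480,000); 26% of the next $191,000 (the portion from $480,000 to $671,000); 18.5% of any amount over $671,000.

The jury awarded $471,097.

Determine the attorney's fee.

First $155,500 at 45.5% = $70,752.50
Next $100,500 at 42.5% = $42,712.50
Next $81,000 at 36% = $29,160.00
Remaining $134,097 at 31% = $41,570.07
Fee: $70,752.50 + $42,712.50 + $29,160.00 + $41,570.07 = $184,195.07

$184,195.07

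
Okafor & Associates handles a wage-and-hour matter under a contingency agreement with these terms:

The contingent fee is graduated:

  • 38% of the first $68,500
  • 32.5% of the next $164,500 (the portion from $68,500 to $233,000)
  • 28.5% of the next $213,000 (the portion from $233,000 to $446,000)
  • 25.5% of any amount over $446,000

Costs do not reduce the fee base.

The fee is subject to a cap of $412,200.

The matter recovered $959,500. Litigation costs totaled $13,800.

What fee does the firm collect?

$271,140.00

Fee base is the gross recovery, $959,500; costs are reimbursed separately.
First $68,500 at 38% = $26,030.00
Next $164,500 at 32.5% = $53,462.50
Next $213,000 at 28.5% = $60,705.00
Remaining $513,500 at 25.5% = $130,942.50
Fee: $26,030.00 + $53,462.50 + $60,705.00 + $130,942.50 = $271,140.00
$271,140.00 is under the $412,200 cap.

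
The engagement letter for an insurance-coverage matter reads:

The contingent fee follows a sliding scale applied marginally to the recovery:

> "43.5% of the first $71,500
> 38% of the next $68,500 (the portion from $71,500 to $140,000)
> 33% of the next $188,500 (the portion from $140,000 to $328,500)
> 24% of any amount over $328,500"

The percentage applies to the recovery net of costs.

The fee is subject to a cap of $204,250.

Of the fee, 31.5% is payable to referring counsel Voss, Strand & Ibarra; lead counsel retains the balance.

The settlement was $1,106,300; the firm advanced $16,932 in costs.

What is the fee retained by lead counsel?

Fee base (net of costs): $1,106,300 − $16,932 = $1,089,368
First $71,500 at 43.5% = $31,102.50
Next $68,500 at 38% = $26,030.00
Next $188,500 at 33% = $62,205.00
Remaining $760,868 at 24% = $182,608.32
Fee: $31,102.50 + $26,030.00 + $62,205.00 + $182,608.32 = $301,945.82
$301,945.82 exceeds the $204,250 cap, so the fee is capped at $204,250.00.
Referral share: 31.5% of $204,250.00 = $64,338.75; lead counsel retains $204,250.00 − $64,338.75 = $139,911.25.

$139,911.25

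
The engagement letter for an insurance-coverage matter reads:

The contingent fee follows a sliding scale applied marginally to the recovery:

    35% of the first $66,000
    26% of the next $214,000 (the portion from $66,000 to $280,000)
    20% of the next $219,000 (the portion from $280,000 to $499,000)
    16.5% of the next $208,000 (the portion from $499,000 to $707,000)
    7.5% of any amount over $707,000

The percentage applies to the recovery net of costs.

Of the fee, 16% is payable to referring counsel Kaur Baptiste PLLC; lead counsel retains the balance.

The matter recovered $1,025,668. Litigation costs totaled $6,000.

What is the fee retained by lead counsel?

Fee base (net of costs): $1,025,668 − $6,000 = $1,019,668
First $66,000 at 35% = $23,100.00
Next $214,000 at 26% = $55,640.00
Next $219,000 at 20% = $43,800.00
Next $208,000 at 16.5% = $34,320.00
Remaining $312,668 at 7.5% = $23,450.10
Fee: $23,100.00 + $55,640.00 + $43,800.00 + $34,320.00 + $23,450.10 = $180,310.10
Referral share: 16% of $180,310.10 = $28,849.62; lead counsel retains $180,310.10 − $28,849.62 = $151,460.48.

$151,460.48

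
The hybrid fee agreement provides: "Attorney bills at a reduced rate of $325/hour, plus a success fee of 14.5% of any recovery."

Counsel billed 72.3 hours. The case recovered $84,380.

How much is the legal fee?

Hourly: 72.3 × $325 = $23,497.50
Success fee: 14.5% of $84,380 = $12,235.10
Total: $23,497.50 + $12,235.10 = $35,732.60

$35,732.60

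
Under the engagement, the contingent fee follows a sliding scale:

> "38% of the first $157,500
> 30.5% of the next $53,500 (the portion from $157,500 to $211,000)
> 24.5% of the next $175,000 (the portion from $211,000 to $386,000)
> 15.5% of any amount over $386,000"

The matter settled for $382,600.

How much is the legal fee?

First $157,500 at 38% = $59,850.00
Next $53,500 at 30.5% = $16,317.50
Remaining $171,600 at 24.5% = $42,042.00
Fee: $59,850.00 + $16,317.50 + $42,042.00 = $118,209.50

$118,209.50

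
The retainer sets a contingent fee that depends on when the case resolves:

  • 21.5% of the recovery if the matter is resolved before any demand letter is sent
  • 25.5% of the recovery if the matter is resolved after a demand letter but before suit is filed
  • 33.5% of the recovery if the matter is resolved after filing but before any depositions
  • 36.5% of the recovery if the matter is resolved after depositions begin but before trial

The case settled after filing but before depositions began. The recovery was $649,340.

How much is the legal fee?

$217,528.90

The matter settled after filing but before depositions began, so the 33.5% rate applies.
$649,340 × 33.5% = $217,528.90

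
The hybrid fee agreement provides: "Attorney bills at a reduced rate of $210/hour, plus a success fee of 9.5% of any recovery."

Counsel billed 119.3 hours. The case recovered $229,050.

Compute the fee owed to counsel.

$46,812.75

Hourly: 119.3 × $210 = $25,053.00
Success fee: 9.5% of $229,050 = $21,759.75
Total: $25,053.00 + $21,759.75 = $46,812.75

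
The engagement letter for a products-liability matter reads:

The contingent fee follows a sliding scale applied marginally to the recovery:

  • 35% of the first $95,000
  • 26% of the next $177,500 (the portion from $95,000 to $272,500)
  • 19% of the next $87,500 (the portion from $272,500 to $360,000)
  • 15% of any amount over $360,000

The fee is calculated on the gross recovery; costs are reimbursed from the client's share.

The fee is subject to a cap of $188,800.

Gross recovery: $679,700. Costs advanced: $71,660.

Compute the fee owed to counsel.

$143,980.00

Fee base is the gross recovery, $679,700; costs are reimbursed separately.
First $95,000 at 35% = $33,250.00
Next $177,500 at 26% = $46,150.00
Next $87,500 at 19% = $16,625.00
Remaining $319,700 at 15% = $47,955.00
Fee: $33,250.00 + $46,150.00 + $16,625.00 + $47,955.00 = $143,980.00
$143,980.00 is under the $188,800 cap.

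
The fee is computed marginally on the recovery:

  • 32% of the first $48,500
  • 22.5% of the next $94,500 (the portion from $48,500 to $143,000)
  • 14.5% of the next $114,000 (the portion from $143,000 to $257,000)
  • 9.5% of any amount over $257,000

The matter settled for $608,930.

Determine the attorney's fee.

$86,745.85

First $48,500 at 32% = $15,520.00
Next $94,500 at 22.5% = $21,262.50
Next $114,000 at 14.5% = $16,530.00
Remaining $351,930 at 9.5% = $33,433.35
Fee: $15,520.00 + $21,262.50 + $16,530.00 + $33,433.35 = $86,745.85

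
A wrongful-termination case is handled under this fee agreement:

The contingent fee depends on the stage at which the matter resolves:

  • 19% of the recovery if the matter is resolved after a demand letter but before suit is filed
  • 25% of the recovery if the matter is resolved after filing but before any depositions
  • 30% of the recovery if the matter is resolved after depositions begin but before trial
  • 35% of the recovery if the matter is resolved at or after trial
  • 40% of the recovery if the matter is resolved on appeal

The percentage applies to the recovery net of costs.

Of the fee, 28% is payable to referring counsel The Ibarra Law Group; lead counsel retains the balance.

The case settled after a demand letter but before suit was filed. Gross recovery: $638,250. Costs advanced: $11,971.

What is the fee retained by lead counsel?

Fee base (net of costs): $638,250 − $11,971 = $626,279
The matter settled after a demand letter but before suit was filed, so the 19% rate applies.
$626,279 × 19% = $118,993.01
Referral share: 28% of $118,993.01 = $33,318.04; lead counsel retains $118,993.01 − $33,318.04 = $85,674.97.

$85,674.97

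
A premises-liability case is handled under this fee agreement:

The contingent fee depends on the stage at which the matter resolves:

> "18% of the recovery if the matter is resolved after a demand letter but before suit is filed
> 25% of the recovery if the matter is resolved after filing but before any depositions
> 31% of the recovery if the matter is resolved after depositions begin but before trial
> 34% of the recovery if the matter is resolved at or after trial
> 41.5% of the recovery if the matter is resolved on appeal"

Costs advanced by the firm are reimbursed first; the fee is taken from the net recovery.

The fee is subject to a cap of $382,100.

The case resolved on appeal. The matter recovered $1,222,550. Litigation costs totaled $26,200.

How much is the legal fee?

$382,100.00

Fee base (net of costs): $1,222,550 − $26,200 = $1,196,350
The matter resolved on appeal, so the 41.5% rate applies.
$1,196,350 × 41.5% = $496,485.25
$496,485.25 exceeds the $382,100 cap, so the fee is capped at $382,100.00.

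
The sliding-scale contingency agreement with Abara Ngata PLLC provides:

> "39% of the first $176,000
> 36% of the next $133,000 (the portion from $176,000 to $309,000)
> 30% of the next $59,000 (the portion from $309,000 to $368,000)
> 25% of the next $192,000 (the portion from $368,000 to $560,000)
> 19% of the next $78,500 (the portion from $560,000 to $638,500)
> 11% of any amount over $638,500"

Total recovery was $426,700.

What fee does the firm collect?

First $176,000 at 39% = $68,640.00
Next $133,000 at 36% = $47,880.00
Next $59,000 at 30% = $17,700.00
Remaining $58,700 at 25% = $14,675.00
Fee: $68,640.00 + $47,880.00 + $17,700.00 + $14,675.00 = $148,895.00

$148,895.00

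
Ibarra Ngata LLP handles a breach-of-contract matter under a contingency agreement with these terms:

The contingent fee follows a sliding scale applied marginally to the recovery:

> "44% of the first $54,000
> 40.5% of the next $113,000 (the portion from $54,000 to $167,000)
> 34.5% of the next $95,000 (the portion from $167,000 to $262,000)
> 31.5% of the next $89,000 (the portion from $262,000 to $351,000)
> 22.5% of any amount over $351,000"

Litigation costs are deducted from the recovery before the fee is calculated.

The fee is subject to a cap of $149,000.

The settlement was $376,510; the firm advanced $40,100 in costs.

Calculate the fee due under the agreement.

Fee base (net of costs): $376,510 − $40,100 = $336,410
First $54,000 at 44% = $23,760.00
Next $113,000 at 40.5% = $45,765.00
Next $95,000 at 34.5% = $32,775.00
Remaining $74,410 at 31.5% = $23,439.15
Fee: $23,760.00 + $45,765.00 + $32,775.00 + $23,439.15 = $125,739.15
$125,739.15 is under the $149,000 cap.

$125,739.15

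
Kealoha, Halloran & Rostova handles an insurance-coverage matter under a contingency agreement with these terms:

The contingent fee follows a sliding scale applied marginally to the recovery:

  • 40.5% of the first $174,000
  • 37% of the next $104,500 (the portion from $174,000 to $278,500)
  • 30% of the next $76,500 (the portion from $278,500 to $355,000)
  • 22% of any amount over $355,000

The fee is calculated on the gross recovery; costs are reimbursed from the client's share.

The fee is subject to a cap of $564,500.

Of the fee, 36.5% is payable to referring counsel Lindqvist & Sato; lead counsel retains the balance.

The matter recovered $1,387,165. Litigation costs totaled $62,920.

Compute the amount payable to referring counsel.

Fee base is the gross recovery, $1,387,165; costs are reimbursed separately.
First $174,000 at 40.5% = $70,470.00
Next $104,500 at 37% = $38,665.00
Next $76,500 at 30% = $22,950.00
Remaining $1,032,165 at 22% = $227,076.30
Fee: $70,470.00 + $38,665.00 + $22,950.00 + $227,076.30 = $359,161.30
$359,161.30 is under the $564,500 cap.
Referral share: 36.5% of $359,161.30 = $131,093.87; lead counsel retains $359,161.30 − $131,093.87 = $228,067.43.

$131,093.87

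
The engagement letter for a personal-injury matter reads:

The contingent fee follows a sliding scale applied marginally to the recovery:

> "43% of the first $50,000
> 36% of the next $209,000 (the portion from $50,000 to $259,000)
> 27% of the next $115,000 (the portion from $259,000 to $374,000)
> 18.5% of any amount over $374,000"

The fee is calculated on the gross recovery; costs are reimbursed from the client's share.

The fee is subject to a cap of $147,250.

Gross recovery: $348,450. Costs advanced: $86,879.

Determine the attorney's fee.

Fee base is the gross recovery, $348,450; costs are reimbursed separately.
First $50,000 at 43% = $21,500.00
Next $209,000 at 36% = $75,240.00
Remaining $89,450 at 27% = $24,151.50
Fee: $21,500.00 + $75,240.00 + $24,151.50 = $120,891.50
$120,891.50 is under the $147,250 cap.

$120,891.50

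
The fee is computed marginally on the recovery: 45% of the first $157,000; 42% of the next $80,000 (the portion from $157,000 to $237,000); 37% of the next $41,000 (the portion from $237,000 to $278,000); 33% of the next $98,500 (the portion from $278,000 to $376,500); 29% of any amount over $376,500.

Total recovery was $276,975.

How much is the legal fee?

First $157,000 at 45% = $70,650.00
Next $80,000 at 42% = $33,600.00
Remaining $39,975 at 37% = $14,790.75
Fee: $70,650.00 + $33,600.00 + $14,790.75 = $119,040.75

$119,040.75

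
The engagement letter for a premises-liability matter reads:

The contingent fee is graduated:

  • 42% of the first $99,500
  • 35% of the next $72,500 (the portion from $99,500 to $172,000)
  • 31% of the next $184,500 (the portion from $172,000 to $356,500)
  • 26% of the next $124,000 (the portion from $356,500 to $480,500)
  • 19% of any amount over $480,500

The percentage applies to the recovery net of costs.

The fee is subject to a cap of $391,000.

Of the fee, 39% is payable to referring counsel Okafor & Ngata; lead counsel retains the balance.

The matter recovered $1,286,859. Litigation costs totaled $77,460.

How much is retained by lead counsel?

Fee base (net of costs): $1,286,859 − $77,460 = $1,209,399
First $99,500 at 42% = $41,790.00
Next $72,500 at 35% = $25,375.00
Next $184,500 at 31% = $57,195.00
Next $124,000 at 26% = $32,240.00
Remaining $728,899 at 19% = $138,490.81
Fee: $41,790.00 + $25,375.00 + $57,195.00 + $32,240.00 + $138,490.81 = $295,090.81
$295,090.81 is under the $391,000 cap.
Referral share: 39% of $295,090.81 = $115,085.42; lead counsel retains $295,090.81 − $115,085.42 = $180,005.39.

$180,005.39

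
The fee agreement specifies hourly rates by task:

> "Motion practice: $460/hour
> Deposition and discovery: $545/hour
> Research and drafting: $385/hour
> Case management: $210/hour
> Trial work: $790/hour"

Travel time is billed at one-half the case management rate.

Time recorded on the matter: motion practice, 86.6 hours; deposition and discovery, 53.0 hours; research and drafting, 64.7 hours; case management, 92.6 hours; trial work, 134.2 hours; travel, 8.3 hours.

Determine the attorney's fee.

Motion practice: 86.6 × $460 = $39,836.00
Deposition and discovery: 53.0 × $545 = $28,885.00
Research and drafting: 64.7 × $385 = $24,909.50
Case management: 92.6 × $210 = $19,446.00
Trial work: 134.2 × $790 = $106,018.00
Subtotal: $39,836.00 + $28,885.00 + $24,909.50 + $19,446.00 + $106,018.00 = $219,094.50
Travel: 8.3 × ($210 ÷ 2) = 8.3 × $105.00 = $871.50
Total: $219,094.50 + $871.50 = $219,966.00

$219,966.00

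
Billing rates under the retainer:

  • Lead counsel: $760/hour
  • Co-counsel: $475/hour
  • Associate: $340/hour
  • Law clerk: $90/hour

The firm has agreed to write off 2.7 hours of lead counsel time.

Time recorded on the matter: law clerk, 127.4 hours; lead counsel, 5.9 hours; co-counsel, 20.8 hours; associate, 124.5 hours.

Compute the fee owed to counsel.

Lead counsel: 5.9 × $760 = $4,484.00
Co-counsel: 20.8 × $475 = $9,880.00
Associate: 124.5 × $340 = $42,330.00
Law clerk: 127.4 × $90 = $11,466.00
Subtotal: $68,160.00
Write-off: 2.7 × $760 = $2,052.00
Total: $68,160.00 − $2,052.00 = $66,108.00

$66,108.00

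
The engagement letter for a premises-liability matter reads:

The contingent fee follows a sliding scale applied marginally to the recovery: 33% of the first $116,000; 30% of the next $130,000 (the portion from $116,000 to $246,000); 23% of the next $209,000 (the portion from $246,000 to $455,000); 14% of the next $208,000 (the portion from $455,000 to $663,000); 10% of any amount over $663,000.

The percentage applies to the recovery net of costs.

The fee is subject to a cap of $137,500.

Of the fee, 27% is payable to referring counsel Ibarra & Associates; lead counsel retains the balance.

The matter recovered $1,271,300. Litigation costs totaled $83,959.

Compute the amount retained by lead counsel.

Fee base (net of costs): $1,271,300 − $83,959 = $1,187,341
First $116,000 at 33% = $38,280.00
Next $130,000 at 30% = $39,000.00
Next $209,000 at 23% = $48,070.00
Next $208,000 at 14% = $29,120.00
Remaining $524,341 at 10% = $52,434.10
Fee: $38,280.00 + $39,000.00 + $48,070.00 + $29,120.00 + $52,434.10 = $206,904.10
$206,904.10 exceeds the $137,500 cap, so the fee is capped at $137,500.00.
Referral share: 27% of $137,500.00 = $37,125.00; lead counsel retains $137,500.00 − $37,125.00 = $100,375.00.

$100,375.00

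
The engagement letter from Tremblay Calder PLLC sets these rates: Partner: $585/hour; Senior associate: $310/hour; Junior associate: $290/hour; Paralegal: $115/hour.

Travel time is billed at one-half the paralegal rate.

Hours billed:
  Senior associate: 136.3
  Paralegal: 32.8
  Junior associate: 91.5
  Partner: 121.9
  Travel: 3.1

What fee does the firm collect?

Partner: 121.9 × $585 = $71,311.50
Senior associate: 136.3 × $310 = $42,253.00
Junior associate: 91.5 × $290 = $26,535.00
Paralegal: 32.8 × $115 = $3,772.00
Subtotal: $71,311.50 + $42,253.00 + $26,535.00 + $3,772.00 = $143,871.50
Travel: 3.1 × ($115 ÷ 2) = 3.1 × $57.50 = $178.25
Total: $143,871.50 + $178.25 = $144,049.75

$144,049.75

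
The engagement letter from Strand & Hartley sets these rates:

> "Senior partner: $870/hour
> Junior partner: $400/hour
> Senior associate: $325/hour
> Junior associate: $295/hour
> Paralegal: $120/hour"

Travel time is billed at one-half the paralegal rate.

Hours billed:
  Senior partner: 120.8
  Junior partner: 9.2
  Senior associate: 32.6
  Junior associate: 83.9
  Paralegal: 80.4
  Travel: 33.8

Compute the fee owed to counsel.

Senior partner: 120.8 × $870 = $105,096.00
Junior partner: 9.2 × $400 = $3,680.00
Senior associate: 32.6 × $325 = $10,595.00
Junior associate: 83.9 × $295 = $24,750.50
Paralegal: 80.4 × $120 = $9,648.00
Subtotal: $105,096.00 + $3,680.00 + $10,595.00 + $24,750.50 + $9,648.00 = $153,769.50
Travel: 33.8 × ($120 ÷ 2) = 33.8 × $60.00 = $2,028.00
Total: $153,769.50 + $2,028.00 = $155,797.50

$155,797.50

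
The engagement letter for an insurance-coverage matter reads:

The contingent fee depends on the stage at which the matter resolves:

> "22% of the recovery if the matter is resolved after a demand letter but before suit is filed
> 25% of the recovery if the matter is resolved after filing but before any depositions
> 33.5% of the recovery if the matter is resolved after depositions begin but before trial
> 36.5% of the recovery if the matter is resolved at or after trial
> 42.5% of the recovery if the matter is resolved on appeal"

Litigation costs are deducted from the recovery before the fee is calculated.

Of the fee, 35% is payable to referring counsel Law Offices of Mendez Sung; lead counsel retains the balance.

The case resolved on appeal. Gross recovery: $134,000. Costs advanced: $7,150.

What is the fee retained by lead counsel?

$35,042.31

Fee base (net of costs): $134,000 − $7,150 = $126,850
The matter resolved on appeal, so the 42.5% rate applies.
$126,850 × 42.5% = $53,911.25
Referral share: 35% of $53,911.25 = $18,868.94; lead counsel retains $53,911.25 − $18,868.94 = $35,042.31.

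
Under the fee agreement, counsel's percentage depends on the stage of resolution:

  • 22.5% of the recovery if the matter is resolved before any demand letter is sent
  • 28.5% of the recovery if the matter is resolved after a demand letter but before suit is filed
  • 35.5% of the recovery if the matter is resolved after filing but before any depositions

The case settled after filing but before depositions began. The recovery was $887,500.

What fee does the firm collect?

$315,062.50

The matter settled after filing but before depositions began, so the 35.5% rate applies.
$887,500 × 35.5% = $315,062.50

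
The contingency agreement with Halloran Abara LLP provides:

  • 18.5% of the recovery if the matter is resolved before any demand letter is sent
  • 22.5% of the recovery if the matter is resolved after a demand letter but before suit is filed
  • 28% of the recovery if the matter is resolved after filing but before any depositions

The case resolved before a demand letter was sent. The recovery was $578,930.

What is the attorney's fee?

$107,102.05

The matter resolved before a demand letter was sent, so the 18.5% rate applies.
$578,930 × 18.5% = $107,102.05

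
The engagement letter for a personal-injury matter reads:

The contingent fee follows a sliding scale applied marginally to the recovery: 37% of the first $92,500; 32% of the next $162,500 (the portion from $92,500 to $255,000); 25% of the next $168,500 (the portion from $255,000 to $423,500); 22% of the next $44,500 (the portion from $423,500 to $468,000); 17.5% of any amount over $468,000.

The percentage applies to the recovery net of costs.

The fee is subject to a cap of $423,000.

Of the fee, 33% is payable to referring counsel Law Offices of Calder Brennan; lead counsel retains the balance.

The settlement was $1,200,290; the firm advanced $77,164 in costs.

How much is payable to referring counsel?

Fee base (net of costs): $1,200,290 − $77,164 = $1,123,126
First $92,500 at 37% = $34,225.00
Next $162,500 at 32% = $52,000.00
Next $168,500 at 25% = $42,125.00
Next $44,500 at 22% = $9,790.00
Remaining $655,126 at 17.5% = $114,647.05
Fee: $34,225.00 + $52,000.00 + $42,125.00 + $9,790.00 + $114,647.05 = $252,787.05
$252,787.05 is under the $423,000 cap.
Referral share: 33% of $252,787.05 = $83,419.73; lead counsel retains $252,787.05 − $83,419.73 = $169,367.32.

$83,419.73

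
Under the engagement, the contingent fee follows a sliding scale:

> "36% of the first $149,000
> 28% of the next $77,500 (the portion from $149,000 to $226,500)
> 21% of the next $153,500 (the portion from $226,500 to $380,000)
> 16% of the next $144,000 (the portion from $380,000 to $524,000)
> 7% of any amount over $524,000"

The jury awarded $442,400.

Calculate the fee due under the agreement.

First $149,000 at 36% = $53,640.00
Next $77,500 at 28% = $21,700.00
Next $153,500 at 21% = $32,235.00
Remaining $62,400 at 16% = $9,984.00
Fee: $53,640.00 + $21,700.00 + $32,235.00 + $9,984.00 = $117,559.00

$117,559.00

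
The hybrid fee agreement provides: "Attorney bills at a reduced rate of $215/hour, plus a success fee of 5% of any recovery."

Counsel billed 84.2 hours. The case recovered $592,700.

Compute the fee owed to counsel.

Hourly: 84.2 × $215 = $18,103.00
Success fee: 5% of $592,700 = $29,635.00
Total: $18,103.00 + $29,635.00 = $47,738.00

$47,738.00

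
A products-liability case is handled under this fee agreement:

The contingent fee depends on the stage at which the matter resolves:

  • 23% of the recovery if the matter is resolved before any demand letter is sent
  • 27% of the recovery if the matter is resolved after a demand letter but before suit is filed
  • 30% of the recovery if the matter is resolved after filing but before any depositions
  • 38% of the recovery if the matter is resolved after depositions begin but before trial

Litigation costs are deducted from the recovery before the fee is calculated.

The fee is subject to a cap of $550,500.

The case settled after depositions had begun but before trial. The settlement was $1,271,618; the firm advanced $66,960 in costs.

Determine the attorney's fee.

$457,770.04

Fee base (net of costs): $1,271,618 − $66,960 = $1,204,658
The matter settled after depositions had begun but before trial, so the 38% rate applies.
$1,204,658 × 38% = $457,770.04
$457,770.04 is under the $550,500 cap.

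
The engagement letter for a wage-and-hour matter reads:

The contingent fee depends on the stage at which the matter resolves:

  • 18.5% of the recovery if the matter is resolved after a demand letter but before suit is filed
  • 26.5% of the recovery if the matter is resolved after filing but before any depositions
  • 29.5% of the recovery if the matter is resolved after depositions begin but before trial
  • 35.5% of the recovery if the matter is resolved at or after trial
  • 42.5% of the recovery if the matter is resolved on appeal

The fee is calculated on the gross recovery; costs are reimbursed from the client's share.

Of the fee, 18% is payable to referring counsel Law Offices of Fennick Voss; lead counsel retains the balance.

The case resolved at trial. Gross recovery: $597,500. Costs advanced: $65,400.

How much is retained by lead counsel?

$173,932.25

Fee base is the gross recovery, $597,500; costs are reimbursed separately.
The matter resolved at trial, so the 35.5% rate applies.
$597,500 × 35.5% = $212,112.50
Referral share: 18% of $212,112.50 = $38,180.25; lead counsel retains $212,112.50 − $38,180.25 = $173,932.25.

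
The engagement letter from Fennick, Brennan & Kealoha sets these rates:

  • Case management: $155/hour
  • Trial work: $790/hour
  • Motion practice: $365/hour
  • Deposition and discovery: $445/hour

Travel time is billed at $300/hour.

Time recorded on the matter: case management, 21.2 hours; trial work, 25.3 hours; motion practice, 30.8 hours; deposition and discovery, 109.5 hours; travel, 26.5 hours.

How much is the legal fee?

Case management: 21.2 × $155 = $3,286.00
Trial work: 25.3 × $790 = $19,987.00
Motion practice: 30.8 × $365 = $11,242.00
Deposition and discovery: 109.5 × $445 = $48,727.50
Subtotal: $3,286.00 + $19,987.00 + $11,242.00 + $48,727.50 = $83,242.50
Travel: 26.5 × $300 = $7,950.00
Total: $83,242.50 + $7,950.00 = $91,192.50

$91,192.50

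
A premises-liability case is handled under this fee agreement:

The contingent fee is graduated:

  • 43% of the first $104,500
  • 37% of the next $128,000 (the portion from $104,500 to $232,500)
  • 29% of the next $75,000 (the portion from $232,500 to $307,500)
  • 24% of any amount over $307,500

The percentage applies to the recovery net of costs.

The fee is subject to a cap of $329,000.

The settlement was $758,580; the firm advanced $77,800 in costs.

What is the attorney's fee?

Fee base (net of costs): $758,580 − $77,800 = $680,780
First $104,500 at 43% = $44,935.00
Next $128,000 at 37% = $47,360.00
Next $75,000 at 29% = $21,750.00
Remaining $373,280 at 24% = $89,587.20
Fee: $44,935.00 + $47,360.00 + $21,750.00 + $89,587.20 = $203,632.20
$203,632.20 is under the $329,000 cap.

$203,632.20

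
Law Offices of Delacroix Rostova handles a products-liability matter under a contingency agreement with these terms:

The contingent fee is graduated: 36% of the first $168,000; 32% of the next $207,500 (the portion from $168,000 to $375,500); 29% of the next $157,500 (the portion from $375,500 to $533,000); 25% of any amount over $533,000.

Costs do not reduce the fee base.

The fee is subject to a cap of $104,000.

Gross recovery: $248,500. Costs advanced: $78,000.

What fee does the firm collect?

Fee base is the gross recovery, $248,500; costs are reimbursed separately.
First $168,000 at 36% = $60,480.00
Remaining $80,500 at 32% = $25,760.00
Fee: $60,480.00 + $25,760.00 = $86,240.00
$86,240.00 is under the $104,000 cap.

$86,240.00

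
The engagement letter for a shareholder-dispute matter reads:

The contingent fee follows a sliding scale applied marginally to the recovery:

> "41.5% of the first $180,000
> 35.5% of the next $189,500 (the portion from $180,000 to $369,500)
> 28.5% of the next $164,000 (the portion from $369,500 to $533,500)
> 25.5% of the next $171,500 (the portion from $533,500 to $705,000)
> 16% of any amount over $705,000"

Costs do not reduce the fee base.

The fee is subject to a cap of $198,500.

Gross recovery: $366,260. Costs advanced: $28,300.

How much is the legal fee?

Fee base is the gross recovery, $366,260; costs are reimbursed separately.
First $180,000 at 41.5% = $74,700.00
Remaining $186,260 at 35.5% = $66,122.30
Fee: $74,700.00 + $66,122.30 = $140,822.30
$140,822.30 is under the $198,500 cap.

$140,822.30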